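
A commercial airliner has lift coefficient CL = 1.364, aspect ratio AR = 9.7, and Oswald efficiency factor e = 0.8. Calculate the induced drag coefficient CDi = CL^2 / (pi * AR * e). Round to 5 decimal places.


Step 1: CL^2 = 1.364^2 = 1.860496
Step 2: pi * AR * e = 3.14159 * 9.7 * 0.8 = 24.378759
Step 3: CDi = 1.860496 / 24.378759 = 0.07632

0.07632


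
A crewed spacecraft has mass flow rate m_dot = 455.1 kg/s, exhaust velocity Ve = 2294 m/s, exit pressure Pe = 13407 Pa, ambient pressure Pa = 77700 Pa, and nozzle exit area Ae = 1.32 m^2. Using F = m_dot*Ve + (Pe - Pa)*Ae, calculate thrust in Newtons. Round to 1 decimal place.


Step 1: Momentum thrust = m_dot * Ve = 455.1 * 2294 = 1043999.4 N
Step 2: Pressure thrust = (Pe - Pa) * Ae = (13407 - 77700) * 1.32 = -84866.76 N
Step 3: Total thrust F = 1043999.4 + -84866.76 = 959132.6 N

959132.6


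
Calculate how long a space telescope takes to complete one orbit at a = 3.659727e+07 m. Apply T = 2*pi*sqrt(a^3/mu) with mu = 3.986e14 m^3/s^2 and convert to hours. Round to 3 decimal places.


Step 1: a^3 / mu = 4.901693e+22 / 3.986e14 = 1.229727e+08
Step 2: sqrt(1.229727e+08) = 11089.3065 s
Step 3: T = 2*pi * 11089.3065 = 69676.17 s
Step 4: T in hours = 69676.17 / 3600 = 19.354 hours

19.354


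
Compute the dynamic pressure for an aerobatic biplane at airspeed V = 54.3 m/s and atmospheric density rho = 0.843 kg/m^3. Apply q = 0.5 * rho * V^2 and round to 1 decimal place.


Step 1: V^2 = 54.3^2 = 2948.49
Step 2: q = 0.5 * 0.843 * 2948.49
Step 3: q = 1242.8 Pa

1242.8


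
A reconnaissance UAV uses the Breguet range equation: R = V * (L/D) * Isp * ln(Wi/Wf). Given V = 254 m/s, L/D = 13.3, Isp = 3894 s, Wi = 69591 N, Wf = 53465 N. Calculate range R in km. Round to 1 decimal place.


Step 1: Coefficient = V * (L/D) * Isp = 254 * 13.3 * 3894 = 13154710.8 m
Step 2: Wi/Wf = 69591 / 53465 = 1.301618
Step 3: ln(1.301618) = 0.263608
Step 4: R = 13154710.8 * 0.263608 = 3467687.2 m = 3467.7 km

3467.7


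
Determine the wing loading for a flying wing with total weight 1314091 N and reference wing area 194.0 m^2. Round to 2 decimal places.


Step 1: Wing loading = W / S = 1314091 / 194.0
Step 2: Wing loading = 6773.66 N/m^2

6773.66


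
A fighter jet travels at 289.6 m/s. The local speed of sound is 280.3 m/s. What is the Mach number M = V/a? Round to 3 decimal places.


Step 1: M = V / a = 289.6 / 280.3
Step 2: M = 1.033

1.033


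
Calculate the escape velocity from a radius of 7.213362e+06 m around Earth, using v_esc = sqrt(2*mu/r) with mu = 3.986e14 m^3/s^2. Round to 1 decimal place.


Step 1: 2*mu/r = 2 * 3.986e14 / 7.213362e+06 = 110517120.8654
Step 2: v_esc = sqrt(110517120.8654) = 10512.7 m/s

10512.7


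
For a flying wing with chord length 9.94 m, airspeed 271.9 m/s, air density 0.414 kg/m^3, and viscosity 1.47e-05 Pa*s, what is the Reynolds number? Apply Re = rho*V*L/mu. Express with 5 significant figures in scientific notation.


Step 1: Numerator = rho * V * L = 0.414 * 271.9 * 9.94 = 1118.912004
Step 2: Re = 1118.912004 / 1.47e-05
Step 3: Re = 7.6116e+07

7.6116e+07


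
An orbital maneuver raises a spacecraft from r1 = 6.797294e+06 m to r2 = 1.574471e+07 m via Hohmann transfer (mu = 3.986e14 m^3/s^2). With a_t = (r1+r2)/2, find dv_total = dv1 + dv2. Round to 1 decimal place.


Step 1: Transfer semi-major axis a_t = (6.797294e+06 + 1.574471e+07) / 2 = 1.127100e+07 m
Step 2: v1 (circular at r1) = sqrt(mu/r1) = 7657.74 m/s
Step 3: v_t1 = sqrt(mu*(2/r1 - 1/a_t)) = 9050.79 m/s
Step 4: dv1 = |9050.79 - 7657.74| = 1393.05 m/s
Step 5: v2 (circular at r2) = 5031.54 m/s, v_t2 = 3907.4 m/s
Step 6: dv2 = |5031.54 - 3907.4| = 1124.14 m/s
Step 7: Total delta-v = 1393.05 + 1124.14 = 2517.2 m/s

2517.2


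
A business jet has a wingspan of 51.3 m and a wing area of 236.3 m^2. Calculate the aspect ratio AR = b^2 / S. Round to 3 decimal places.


Step 1: b^2 = 51.3^2 = 2631.69
Step 2: AR = 2631.69 / 236.3 = 11.137

11.137


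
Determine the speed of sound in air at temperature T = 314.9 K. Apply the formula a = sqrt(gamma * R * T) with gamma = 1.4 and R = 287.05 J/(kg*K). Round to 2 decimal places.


Step 1: gamma * R * T = 1.4 * 287.05 * 314.9 = 126548.863
Step 2: a = sqrt(126548.863) = 355.74 m/s

355.74


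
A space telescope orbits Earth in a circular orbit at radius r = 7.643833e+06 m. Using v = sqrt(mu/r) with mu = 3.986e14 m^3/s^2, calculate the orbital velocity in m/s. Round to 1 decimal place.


Step 1: mu / r = 3.986e14 / 7.643833e+06 = 52146612.8315
Step 2: v = sqrt(52146612.8315) = 7221.3 m/s

7221.3


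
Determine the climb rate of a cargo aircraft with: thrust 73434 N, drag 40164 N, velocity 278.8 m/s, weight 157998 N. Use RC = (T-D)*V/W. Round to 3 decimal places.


Step 1: Excess thrust = T - D = 73434 - 40164 = 33270 N
Step 2: Excess power = 33270 * 278.8 = 9275676.0 W
Step 3: RC = 9275676.0 / 157998 = 58.708 m/s

58.708


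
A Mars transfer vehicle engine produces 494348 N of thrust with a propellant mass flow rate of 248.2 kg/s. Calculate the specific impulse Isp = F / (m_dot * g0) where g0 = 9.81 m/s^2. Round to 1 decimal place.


Step 1: m_dot * g0 = 248.2 * 9.81 = 2434.84
Step 2: Isp = 494348 / 2434.84 = 203.0 s

203.0


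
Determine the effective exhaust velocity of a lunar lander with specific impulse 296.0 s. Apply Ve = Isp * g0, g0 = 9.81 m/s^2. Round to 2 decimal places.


Step 1: Ve = Isp * g0 = 296.0 * 9.81
Step 2: Ve = 2903.76 m/s

2903.76


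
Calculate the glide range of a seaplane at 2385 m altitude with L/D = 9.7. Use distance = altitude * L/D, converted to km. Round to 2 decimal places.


Step 1: Glide distance = altitude * L/D = 2385 * 9.7 = 23134.5 m
Step 2: Convert to km: 23134.5 / 1000 = 23.13 km

23.13


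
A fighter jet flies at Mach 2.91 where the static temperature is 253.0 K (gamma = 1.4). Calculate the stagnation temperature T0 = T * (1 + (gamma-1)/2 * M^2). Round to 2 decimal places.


Step 1: (gamma-1)/2 = 0.2
Step 2: M^2 = 8.4681
Step 3: 1 + 0.2 * 8.4681 = 2.69362
Step 4: T0 = 253.0 * 2.69362 = 681.49 K

681.49


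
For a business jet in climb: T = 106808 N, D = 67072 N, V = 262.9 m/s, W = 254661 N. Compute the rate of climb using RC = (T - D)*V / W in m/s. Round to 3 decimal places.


Step 1: Excess thrust = T - D = 106808 - 67072 = 39736 N
Step 2: Excess power = 39736 * 262.9 = 10446594.4 W
Step 3: RC = 10446594.4 / 254661 = 41.022 m/s

41.022


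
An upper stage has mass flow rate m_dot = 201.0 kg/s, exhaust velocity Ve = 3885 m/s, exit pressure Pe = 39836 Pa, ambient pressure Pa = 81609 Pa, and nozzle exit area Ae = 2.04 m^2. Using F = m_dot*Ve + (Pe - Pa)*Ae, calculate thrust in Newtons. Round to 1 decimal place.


Step 1: Momentum thrust = m_dot * Ve = 201.0 * 3885 = 780885.0 N
Step 2: Pressure thrust = (Pe - Pa) * Ae = (39836 - 81609) * 2.04 = -85216.92 N
Step 3: Total thrust F = 780885.0 + -85216.92 = 695668.1 N

695668.1


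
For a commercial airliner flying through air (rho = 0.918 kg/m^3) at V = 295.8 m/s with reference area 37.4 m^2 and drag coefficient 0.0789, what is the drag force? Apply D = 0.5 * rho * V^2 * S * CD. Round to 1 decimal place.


Step 1: Dynamic pressure q = 0.5 * 0.918 * 295.8^2 = 40161.4168 Pa
Step 2: Drag D = q * S * CD = 40161.4168 * 37.4 * 0.0789
Step 3: D = 118510.7 N

118510.7


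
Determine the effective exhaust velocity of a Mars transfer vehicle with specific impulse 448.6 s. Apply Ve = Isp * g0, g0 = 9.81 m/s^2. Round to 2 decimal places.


Step 1: Ve = Isp * g0 = 448.6 * 9.81
Step 2: Ve = 4400.77 m/s

4400.77


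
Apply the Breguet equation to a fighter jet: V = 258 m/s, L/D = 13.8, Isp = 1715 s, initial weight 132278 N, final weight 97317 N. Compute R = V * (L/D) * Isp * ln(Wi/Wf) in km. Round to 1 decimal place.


Step 1: Coefficient = V * (L/D) * Isp = 258 * 13.8 * 1715 = 6106086.0 m
Step 2: Wi/Wf = 132278 / 97317 = 1.359249
Step 3: ln(1.359249) = 0.306932
Step 4: R = 6106086.0 * 0.306932 = 1874153.7 m = 1874.2 km

1874.2


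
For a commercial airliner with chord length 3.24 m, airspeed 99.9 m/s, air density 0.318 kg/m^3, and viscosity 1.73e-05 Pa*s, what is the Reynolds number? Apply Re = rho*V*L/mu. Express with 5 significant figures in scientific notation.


Step 1: Numerator = rho * V * L = 0.318 * 99.9 * 3.24 = 102.928968
Step 2: Re = 102.928968 / 1.73e-05
Step 3: Re = 5.9497e+06

5.9497e+06


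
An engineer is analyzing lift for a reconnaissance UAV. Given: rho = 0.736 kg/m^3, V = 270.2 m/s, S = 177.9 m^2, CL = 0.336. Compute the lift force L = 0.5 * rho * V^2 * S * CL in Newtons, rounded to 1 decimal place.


Step 1: Calculate dynamic pressure q = 0.5 * 0.736 * 270.2^2 = 0.5 * 0.736 * 73008.04 = 26866.9587 Pa
Step 2: Multiply by wing area and lift coefficient: L = 26866.9587 * 177.9 * 0.336
Step 3: L = 4779631.9563 * 0.336 = 1605956.3 N

1605956.3


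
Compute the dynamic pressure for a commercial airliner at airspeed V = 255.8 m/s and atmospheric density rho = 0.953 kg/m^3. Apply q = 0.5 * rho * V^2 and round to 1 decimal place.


Step 1: V^2 = 255.8^2 = 65433.64
Step 2: q = 0.5 * 0.953 * 65433.64
Step 3: q = 31179.1 Pa

31179.1


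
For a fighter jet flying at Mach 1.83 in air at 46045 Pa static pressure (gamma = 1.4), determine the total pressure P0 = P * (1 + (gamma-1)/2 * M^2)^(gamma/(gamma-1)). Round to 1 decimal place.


Step 1: (gamma-1)/2 * M^2 = 0.2 * 3.3489 = 0.66978
Step 2: 1 + 0.66978 = 1.66978
Step 3: Exponent gamma/(gamma-1) = 3.5
Step 4: P0 = 46045 * 1.66978^3.5 = 277006.4 Pa

277006.4


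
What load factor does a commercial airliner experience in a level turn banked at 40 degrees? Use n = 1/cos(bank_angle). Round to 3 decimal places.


Step 1: Convert 40 degrees to radians = 0.698132
Step 2: cos(40 deg) = 0.766044
Step 3: n = 1 / 0.766044 = 1.305

1.305


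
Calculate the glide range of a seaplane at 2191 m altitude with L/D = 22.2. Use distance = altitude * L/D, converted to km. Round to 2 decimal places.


Step 1: Glide distance = altitude * L/D = 2191 * 22.2 = 48640.2 m
Step 2: Convert to km: 48640.2 / 1000 = 48.64 km

48.64


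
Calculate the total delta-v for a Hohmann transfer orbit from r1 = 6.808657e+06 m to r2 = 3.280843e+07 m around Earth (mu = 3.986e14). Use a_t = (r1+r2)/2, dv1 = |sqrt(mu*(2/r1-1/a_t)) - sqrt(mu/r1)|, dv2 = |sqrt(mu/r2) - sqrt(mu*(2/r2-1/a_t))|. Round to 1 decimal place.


Step 1: Transfer semi-major axis a_t = (6.808657e+06 + 3.280843e+07) / 2 = 1.980854e+07 m
Step 2: v1 (circular at r1) = sqrt(mu/r1) = 7651.35 m/s
Step 3: v_t1 = sqrt(mu*(2/r1 - 1/a_t)) = 9847.01 m/s
Step 4: dv1 = |9847.01 - 7651.35| = 2195.66 m/s
Step 5: v2 (circular at r2) = 3485.59 m/s, v_t2 = 2043.53 m/s
Step 6: dv2 = |3485.59 - 2043.53| = 1442.06 m/s
Step 7: Total delta-v = 2195.66 + 1442.06 = 3637.7 m/s

3637.7


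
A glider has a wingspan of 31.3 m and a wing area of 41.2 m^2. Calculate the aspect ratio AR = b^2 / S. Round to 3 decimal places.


Step 1: b^2 = 31.3^2 = 979.69
Step 2: AR = 979.69 / 41.2 = 23.779

23.779


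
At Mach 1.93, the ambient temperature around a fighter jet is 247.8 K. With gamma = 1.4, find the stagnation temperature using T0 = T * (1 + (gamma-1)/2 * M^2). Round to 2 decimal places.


Step 1: (gamma-1)/2 = 0.2
Step 2: M^2 = 3.7249
Step 3: 1 + 0.2 * 3.7249 = 1.74498
Step 4: T0 = 247.8 * 1.74498 = 432.41 K

432.41


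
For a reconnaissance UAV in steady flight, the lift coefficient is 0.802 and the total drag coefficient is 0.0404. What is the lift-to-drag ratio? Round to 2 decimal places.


Step 1: L/D = CL / CD = 0.802 / 0.0404
Step 2: L/D = 19.85

19.85


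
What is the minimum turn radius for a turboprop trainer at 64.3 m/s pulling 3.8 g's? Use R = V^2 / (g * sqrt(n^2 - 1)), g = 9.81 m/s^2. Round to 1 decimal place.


Step 1: V^2 = 64.3^2 = 4134.49
Step 2: n^2 - 1 = 3.8^2 - 1 = 13.44
Step 3: sqrt(13.44) = 3.666061
Step 4: R = 4134.49 / (9.81 * 3.666061) = 115.0 m

115.0


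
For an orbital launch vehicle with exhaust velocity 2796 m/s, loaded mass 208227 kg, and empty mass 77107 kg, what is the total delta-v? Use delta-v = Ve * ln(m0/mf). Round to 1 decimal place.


Step 1: Mass ratio m0/mf = 208227 / 77107 = 2.700494
Step 2: ln(2.700494) = 0.993435
Step 3: delta-v = 2796 * 0.993435 = 2777.6 m/s

2777.6


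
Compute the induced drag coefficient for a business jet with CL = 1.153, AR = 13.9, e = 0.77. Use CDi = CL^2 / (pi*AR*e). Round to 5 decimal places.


Step 1: CL^2 = 1.153^2 = 1.329409
Step 2: pi * AR * e = 3.14159 * 13.9 * 0.77 = 33.624466
Step 3: CDi = 1.329409 / 33.624466 = 0.03954

0.03954


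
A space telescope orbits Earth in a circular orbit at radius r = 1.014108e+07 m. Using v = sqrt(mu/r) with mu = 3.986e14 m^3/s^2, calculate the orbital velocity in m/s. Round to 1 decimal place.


Step 1: mu / r = 3.986e14 / 1.014108e+07 = 39305478.312
Step 2: v = sqrt(39305478.312) = 6269.4 m/s

6269.4


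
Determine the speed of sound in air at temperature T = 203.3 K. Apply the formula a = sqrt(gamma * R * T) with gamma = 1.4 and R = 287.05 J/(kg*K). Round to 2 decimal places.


Step 1: gamma * R * T = 1.4 * 287.05 * 203.3 = 81700.171
Step 2: a = sqrt(81700.171) = 285.83 m/s

285.83


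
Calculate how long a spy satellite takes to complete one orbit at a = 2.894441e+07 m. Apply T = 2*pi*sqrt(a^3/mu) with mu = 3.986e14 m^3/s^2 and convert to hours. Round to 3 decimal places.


Step 1: a^3 / mu = 2.424902e+22 / 3.986e14 = 6.083546e+07
Step 2: sqrt(6.083546e+07) = 7799.7091 s
Step 3: T = 2*pi * 7799.7091 = 49007.02 s
Step 4: T in hours = 49007.02 / 3600 = 13.613 hours

13.613


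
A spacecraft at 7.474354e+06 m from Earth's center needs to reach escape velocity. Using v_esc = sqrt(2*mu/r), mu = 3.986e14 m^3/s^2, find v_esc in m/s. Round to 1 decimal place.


Step 1: 2*mu/r = 2 * 3.986e14 / 7.474354e+06 = 106658046.9697
Step 2: v_esc = sqrt(106658046.9697) = 10327.5 m/s

10327.5


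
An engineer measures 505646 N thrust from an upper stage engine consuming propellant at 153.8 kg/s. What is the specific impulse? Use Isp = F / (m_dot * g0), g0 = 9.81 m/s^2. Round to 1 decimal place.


Step 1: m_dot * g0 = 153.8 * 9.81 = 1508.78
Step 2: Isp = 505646 / 1508.78 = 335.1 s

335.1


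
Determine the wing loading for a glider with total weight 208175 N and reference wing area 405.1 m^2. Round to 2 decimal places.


Step 1: Wing loading = W / S = 208175 / 405.1
Step 2: Wing loading = 513.89 N/m^2

513.89


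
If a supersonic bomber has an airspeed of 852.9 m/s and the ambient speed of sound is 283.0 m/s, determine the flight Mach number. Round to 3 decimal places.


Step 1: M = V / a = 852.9 / 283.0
Step 2: M = 3.014

3.014


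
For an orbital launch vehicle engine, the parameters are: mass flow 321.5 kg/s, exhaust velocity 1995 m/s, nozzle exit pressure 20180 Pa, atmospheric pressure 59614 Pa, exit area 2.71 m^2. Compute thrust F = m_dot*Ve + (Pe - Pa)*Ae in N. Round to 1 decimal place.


Step 1: Momentum thrust = m_dot * Ve = 321.5 * 1995 = 641392.5 N
Step 2: Pressure thrust = (Pe - Pa) * Ae = (20180 - 59614) * 2.71 = -106866.14 N
Step 3: Total thrust F = 641392.5 + -106866.14 = 534526.4 N

534526.4


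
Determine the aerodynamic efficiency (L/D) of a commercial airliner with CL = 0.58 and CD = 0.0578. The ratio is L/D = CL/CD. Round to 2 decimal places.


Step 1: L/D = CL / CD = 0.58 / 0.0578
Step 2: L/D = 10.03

10.03


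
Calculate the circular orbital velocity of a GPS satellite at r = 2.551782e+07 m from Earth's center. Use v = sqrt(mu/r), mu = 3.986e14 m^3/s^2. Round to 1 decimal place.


Step 1: mu / r = 3.986e14 / 2.551782e+07 = 15620456.6064
Step 2: v = sqrt(15620456.6064) = 3952.3 m/s

3952.3


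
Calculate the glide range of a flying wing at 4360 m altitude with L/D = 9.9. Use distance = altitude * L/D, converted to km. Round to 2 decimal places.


Step 1: Glide distance = altitude * L/D = 4360 * 9.9 = 43164.0 m
Step 2: Convert to km: 43164.0 / 1000 = 43.16 km

43.16


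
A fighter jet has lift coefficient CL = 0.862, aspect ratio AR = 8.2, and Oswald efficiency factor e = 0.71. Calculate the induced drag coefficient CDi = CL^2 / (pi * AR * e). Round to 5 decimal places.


Step 1: CL^2 = 0.862^2 = 0.743044
Step 2: pi * AR * e = 3.14159 * 8.2 * 0.71 = 18.290352
Step 3: CDi = 0.743044 / 18.290352 = 0.04062

0.04062


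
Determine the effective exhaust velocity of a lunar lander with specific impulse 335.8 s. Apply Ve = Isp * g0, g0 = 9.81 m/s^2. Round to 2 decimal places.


Step 1: Ve = Isp * g0 = 335.8 * 9.81
Step 2: Ve = 3294.20 m/s

3294.20


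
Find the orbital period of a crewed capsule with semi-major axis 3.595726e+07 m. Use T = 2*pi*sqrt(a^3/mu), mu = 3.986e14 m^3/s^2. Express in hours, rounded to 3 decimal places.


Step 1: a^3 / mu = 4.649002e+22 / 3.986e14 = 1.166333e+08
Step 2: sqrt(1.166333e+08) = 10799.6887 s
Step 3: T = 2*pi * 10799.6887 = 67856.45 s
Step 4: T in hours = 67856.45 / 3600 = 18.849 hours

18.849


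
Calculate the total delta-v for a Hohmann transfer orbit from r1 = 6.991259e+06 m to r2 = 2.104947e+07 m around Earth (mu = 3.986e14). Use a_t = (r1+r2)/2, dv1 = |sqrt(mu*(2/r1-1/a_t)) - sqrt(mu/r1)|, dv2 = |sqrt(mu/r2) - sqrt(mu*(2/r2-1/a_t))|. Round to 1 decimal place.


Step 1: Transfer semi-major axis a_t = (6.991259e+06 + 2.104947e+07) / 2 = 1.402036e+07 m
Step 2: v1 (circular at r1) = sqrt(mu/r1) = 7550.76 m/s
Step 3: v_t1 = sqrt(mu*(2/r1 - 1/a_t)) = 9251.92 m/s
Step 4: dv1 = |9251.92 - 7550.76| = 1701.16 m/s
Step 5: v2 (circular at r2) = 4351.59 m/s, v_t2 = 3072.88 m/s
Step 6: dv2 = |4351.59 - 3072.88| = 1278.71 m/s
Step 7: Total delta-v = 1701.16 + 1278.71 = 2979.9 m/s

2979.9


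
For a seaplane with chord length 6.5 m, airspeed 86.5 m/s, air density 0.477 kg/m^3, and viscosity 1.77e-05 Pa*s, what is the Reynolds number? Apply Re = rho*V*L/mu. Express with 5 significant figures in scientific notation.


Step 1: Numerator = rho * V * L = 0.477 * 86.5 * 6.5 = 268.19325
Step 2: Re = 268.19325 / 1.77e-05
Step 3: Re = 1.5152e+07

1.5152e+07


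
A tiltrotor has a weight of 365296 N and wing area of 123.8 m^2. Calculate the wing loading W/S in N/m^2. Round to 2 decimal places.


Step 1: Wing loading = W / S = 365296 / 123.8
Step 2: Wing loading = 2950.69 N/m^2

2950.69


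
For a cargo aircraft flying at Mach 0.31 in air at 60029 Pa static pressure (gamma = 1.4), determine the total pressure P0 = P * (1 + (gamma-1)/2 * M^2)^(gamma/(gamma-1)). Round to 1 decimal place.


Step 1: (gamma-1)/2 * M^2 = 0.2 * 0.0961 = 0.01922
Step 2: 1 + 0.01922 = 1.01922
Step 3: Exponent gamma/(gamma-1) = 3.5
Step 4: P0 = 60029 * 1.01922^3.5 = 64165.1 Pa

64165.1


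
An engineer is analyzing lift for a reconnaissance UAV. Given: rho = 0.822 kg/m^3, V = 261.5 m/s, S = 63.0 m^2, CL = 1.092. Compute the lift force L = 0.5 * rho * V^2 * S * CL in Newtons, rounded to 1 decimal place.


Step 1: Calculate dynamic pressure q = 0.5 * 0.822 * 261.5^2 = 0.5 * 0.822 * 68382.25 = 28105.1047 Pa
Step 2: Multiply by wing area and lift coefficient: L = 28105.1047 * 63.0 * 1.092
Step 3: L = 1770621.5992 * 1.092 = 1933518.8 N

1933518.8


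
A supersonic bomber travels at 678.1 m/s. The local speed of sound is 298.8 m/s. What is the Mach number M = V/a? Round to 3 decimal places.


Step 1: M = V / a = 678.1 / 298.8
Step 2: M = 2.269

2.269


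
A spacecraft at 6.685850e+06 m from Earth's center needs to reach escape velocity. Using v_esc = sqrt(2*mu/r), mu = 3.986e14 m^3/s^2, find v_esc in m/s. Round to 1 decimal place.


Step 1: 2*mu/r = 2 * 3.986e14 / 6.685850e+06 = 119236895.8322
Step 2: v_esc = sqrt(119236895.8322) = 10919.6 m/s

10919.6


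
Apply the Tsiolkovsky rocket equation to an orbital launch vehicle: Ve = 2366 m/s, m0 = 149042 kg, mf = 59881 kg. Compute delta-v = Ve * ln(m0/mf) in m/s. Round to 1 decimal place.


Step 1: Mass ratio m0/mf = 149042 / 59881 = 2.48897
Step 2: ln(2.48897) = 0.911869
Step 3: delta-v = 2366 * 0.911869 = 2157.5 m/s

2157.5


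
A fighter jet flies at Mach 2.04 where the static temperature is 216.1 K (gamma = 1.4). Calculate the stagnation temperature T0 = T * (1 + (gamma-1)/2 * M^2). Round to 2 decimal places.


Step 1: (gamma-1)/2 = 0.2
Step 2: M^2 = 4.1616
Step 3: 1 + 0.2 * 4.1616 = 1.83232
Step 4: T0 = 216.1 * 1.83232 = 395.96 K

395.96


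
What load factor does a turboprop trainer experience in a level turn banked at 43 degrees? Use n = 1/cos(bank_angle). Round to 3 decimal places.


Step 1: Convert 43 degrees to radians = 0.750492
Step 2: cos(43 deg) = 0.731354
Step 3: n = 1 / 0.731354 = 1.367

1.367


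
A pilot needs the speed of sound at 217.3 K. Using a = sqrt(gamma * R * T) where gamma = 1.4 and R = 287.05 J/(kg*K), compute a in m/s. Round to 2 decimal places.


Step 1: gamma * R * T = 1.4 * 287.05 * 217.3 = 87326.351
Step 2: a = sqrt(87326.351) = 295.51 m/s

295.51


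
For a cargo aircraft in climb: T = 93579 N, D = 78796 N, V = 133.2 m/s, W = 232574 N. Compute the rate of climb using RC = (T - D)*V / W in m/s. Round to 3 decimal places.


Step 1: Excess thrust = T - D = 93579 - 78796 = 14783 N
Step 2: Excess power = 14783 * 133.2 = 1969095.6 W
Step 3: RC = 1969095.6 / 232574 = 8.467 m/s

8.467


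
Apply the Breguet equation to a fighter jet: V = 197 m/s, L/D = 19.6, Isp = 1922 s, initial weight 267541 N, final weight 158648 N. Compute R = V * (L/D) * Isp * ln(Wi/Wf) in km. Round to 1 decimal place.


Step 1: Coefficient = V * (L/D) * Isp = 197 * 19.6 * 1922 = 7421226.4 m
Step 2: Wi/Wf = 267541 / 158648 = 1.686381
Step 3: ln(1.686381) = 0.522585
Step 4: R = 7421226.4 * 0.522585 = 3878221.0 m = 3878.2 km

3878.2


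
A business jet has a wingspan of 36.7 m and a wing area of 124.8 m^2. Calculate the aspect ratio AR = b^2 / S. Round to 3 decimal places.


Step 1: b^2 = 36.7^2 = 1346.89
Step 2: AR = 1346.89 / 124.8 = 10.792

10.792


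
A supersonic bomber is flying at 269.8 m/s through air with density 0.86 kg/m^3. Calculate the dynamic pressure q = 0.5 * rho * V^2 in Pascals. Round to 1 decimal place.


Step 1: V^2 = 269.8^2 = 72792.04
Step 2: q = 0.5 * 0.86 * 72792.04
Step 3: q = 31300.6 Pa

31300.6


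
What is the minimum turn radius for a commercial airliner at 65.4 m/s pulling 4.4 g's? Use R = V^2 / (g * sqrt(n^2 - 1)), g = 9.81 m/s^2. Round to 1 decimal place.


Step 1: V^2 = 65.4^2 = 4277.16
Step 2: n^2 - 1 = 4.4^2 - 1 = 18.36
Step 3: sqrt(18.36) = 4.284857
Step 4: R = 4277.16 / (9.81 * 4.284857) = 101.8 m

101.8


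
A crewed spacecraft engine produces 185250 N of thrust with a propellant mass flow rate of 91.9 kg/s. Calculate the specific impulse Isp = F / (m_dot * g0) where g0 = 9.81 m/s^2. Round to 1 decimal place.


Step 1: m_dot * g0 = 91.9 * 9.81 = 901.54
Step 2: Isp = 185250 / 901.54 = 205.5 s

205.5


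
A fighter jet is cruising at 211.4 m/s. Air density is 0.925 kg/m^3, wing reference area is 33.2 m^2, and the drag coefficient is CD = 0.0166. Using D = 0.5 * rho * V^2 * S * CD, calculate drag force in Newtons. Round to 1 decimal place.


Step 1: Dynamic pressure q = 0.5 * 0.925 * 211.4^2 = 20669.1065 Pa
Step 2: Drag D = q * S * CD = 20669.1065 * 33.2 * 0.0166
Step 3: D = 11391.2 N

11391.2


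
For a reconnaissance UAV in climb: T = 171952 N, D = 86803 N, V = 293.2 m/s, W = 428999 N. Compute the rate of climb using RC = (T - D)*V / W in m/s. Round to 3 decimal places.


Step 1: Excess thrust = T - D = 171952 - 86803 = 85149 N
Step 2: Excess power = 85149 * 293.2 = 24965686.8 W
Step 3: RC = 24965686.8 / 428999 = 58.195 m/s

58.195


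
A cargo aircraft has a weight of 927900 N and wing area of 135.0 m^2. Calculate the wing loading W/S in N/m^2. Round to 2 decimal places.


Step 1: Wing loading = W / S = 927900 / 135.0
Step 2: Wing loading = 6873.33 N/m^2

6873.33


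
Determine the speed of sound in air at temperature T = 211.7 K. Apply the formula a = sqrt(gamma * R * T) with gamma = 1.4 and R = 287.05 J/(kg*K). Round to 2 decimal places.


Step 1: gamma * R * T = 1.4 * 287.05 * 211.7 = 85075.879
Step 2: a = sqrt(85075.879) = 291.68 m/s

291.68


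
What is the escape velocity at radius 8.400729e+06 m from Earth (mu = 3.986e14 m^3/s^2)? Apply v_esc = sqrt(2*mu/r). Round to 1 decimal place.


Step 1: 2*mu/r = 2 * 3.986e14 / 8.400729e+06 = 94896526.2419
Step 2: v_esc = sqrt(94896526.2419) = 9741.5 m/s

9741.5


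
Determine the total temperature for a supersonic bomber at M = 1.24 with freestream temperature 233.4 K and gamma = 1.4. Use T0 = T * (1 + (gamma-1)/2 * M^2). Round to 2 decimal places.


Step 1: (gamma-1)/2 = 0.2
Step 2: M^2 = 1.5376
Step 3: 1 + 0.2 * 1.5376 = 1.30752
Step 4: T0 = 233.4 * 1.30752 = 305.18 K

305.18


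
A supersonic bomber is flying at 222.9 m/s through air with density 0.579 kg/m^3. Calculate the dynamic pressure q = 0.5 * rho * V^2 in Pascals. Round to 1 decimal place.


Step 1: V^2 = 222.9^2 = 49684.41
Step 2: q = 0.5 * 0.579 * 49684.41
Step 3: q = 14383.6 Pa

14383.6


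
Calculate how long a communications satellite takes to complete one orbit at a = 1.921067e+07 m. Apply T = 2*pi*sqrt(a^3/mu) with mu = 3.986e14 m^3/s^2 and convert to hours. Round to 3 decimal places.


Step 1: a^3 / mu = 7.089695e+21 / 3.986e14 = 1.778649e+07
Step 2: sqrt(1.778649e+07) = 4217.4032 s
Step 3: T = 2*pi * 4217.4032 = 26498.73 s
Step 4: T in hours = 26498.73 / 3600 = 7.361 hours

7.361


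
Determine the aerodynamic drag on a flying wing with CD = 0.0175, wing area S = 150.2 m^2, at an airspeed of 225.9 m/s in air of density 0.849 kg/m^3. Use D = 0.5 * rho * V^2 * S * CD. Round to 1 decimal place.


Step 1: Dynamic pressure q = 0.5 * 0.849 * 225.9^2 = 21662.5788 Pa
Step 2: Drag D = q * S * CD = 21662.5788 * 150.2 * 0.0175
Step 3: D = 56940.1 N

56940.1


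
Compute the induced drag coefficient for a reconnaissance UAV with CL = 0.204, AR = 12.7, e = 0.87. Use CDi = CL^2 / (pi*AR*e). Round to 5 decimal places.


Step 1: CL^2 = 0.204^2 = 0.041616
Step 2: pi * AR * e = 3.14159 * 12.7 * 0.87 = 34.711457
Step 3: CDi = 0.041616 / 34.711457 = 0.00120

0.00120


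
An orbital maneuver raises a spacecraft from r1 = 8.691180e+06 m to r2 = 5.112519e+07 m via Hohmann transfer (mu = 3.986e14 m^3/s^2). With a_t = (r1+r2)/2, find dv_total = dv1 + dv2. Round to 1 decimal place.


Step 1: Transfer semi-major axis a_t = (8.691180e+06 + 5.112519e+07) / 2 = 2.990818e+07 m
Step 2: v1 (circular at r1) = sqrt(mu/r1) = 6772.19 m/s
Step 3: v_t1 = sqrt(mu*(2/r1 - 1/a_t)) = 8854.25 m/s
Step 4: dv1 = |8854.25 - 6772.19| = 2082.06 m/s
Step 5: v2 (circular at r2) = 2792.23 m/s, v_t2 = 1505.2 m/s
Step 6: dv2 = |2792.23 - 1505.2| = 1287.03 m/s
Step 7: Total delta-v = 2082.06 + 1287.03 = 3369.1 m/s

3369.1


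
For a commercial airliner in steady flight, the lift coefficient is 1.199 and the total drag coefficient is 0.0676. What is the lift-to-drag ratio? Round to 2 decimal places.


Step 1: L/D = CL / CD = 1.199 / 0.0676
Step 2: L/D = 17.74

17.74


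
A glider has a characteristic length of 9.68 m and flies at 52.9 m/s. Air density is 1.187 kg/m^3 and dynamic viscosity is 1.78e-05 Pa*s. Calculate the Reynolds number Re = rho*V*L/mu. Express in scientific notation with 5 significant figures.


Step 1: Numerator = rho * V * L = 1.187 * 52.9 * 9.68 = 607.829464
Step 2: Re = 607.829464 / 1.78e-05
Step 3: Re = 3.4148e+07

3.4148e+07


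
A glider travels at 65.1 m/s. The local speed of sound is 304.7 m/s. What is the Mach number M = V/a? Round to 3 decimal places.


Step 1: M = V / a = 65.1 / 304.7
Step 2: M = 0.214

0.214


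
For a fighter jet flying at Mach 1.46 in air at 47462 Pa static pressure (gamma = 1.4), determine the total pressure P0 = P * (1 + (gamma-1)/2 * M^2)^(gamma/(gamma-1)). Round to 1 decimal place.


Step 1: (gamma-1)/2 * M^2 = 0.2 * 2.1316 = 0.42632
Step 2: 1 + 0.42632 = 1.42632
Step 3: Exponent gamma/(gamma-1) = 3.5
Step 4: P0 = 47462 * 1.42632^3.5 = 164477.1 Pa

164477.1


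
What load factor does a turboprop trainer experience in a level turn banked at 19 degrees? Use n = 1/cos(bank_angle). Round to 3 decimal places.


Step 1: Convert 19 degrees to radians = 0.331613
Step 2: cos(19 deg) = 0.945519
Step 3: n = 1 / 0.945519 = 1.058

1.058


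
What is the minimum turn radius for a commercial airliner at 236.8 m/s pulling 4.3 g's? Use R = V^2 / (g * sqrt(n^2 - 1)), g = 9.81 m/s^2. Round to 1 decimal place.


Step 1: V^2 = 236.8^2 = 56074.24
Step 2: n^2 - 1 = 4.3^2 - 1 = 17.49
Step 3: sqrt(17.49) = 4.182105
Step 4: R = 56074.24 / (9.81 * 4.182105) = 1366.8 m

1366.8


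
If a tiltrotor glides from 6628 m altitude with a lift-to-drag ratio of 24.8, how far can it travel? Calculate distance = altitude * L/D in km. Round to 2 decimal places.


Step 1: Glide distance = altitude * L/D = 6628 * 24.8 = 164374.4 m
Step 2: Convert to km: 164374.4 / 1000 = 164.37 km

164.37


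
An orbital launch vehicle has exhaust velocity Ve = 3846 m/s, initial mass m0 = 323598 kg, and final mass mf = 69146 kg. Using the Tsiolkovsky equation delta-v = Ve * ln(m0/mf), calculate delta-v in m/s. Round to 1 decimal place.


Step 1: Mass ratio m0/mf = 323598 / 69146 = 4.679924
Step 2: ln(4.679924) = 1.543282
Step 3: delta-v = 3846 * 1.543282 = 5935.5 m/s

5935.5


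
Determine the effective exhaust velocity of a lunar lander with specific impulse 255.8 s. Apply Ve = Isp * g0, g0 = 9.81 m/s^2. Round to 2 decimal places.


Step 1: Ve = Isp * g0 = 255.8 * 9.81
Step 2: Ve = 2509.40 m/s

2509.40


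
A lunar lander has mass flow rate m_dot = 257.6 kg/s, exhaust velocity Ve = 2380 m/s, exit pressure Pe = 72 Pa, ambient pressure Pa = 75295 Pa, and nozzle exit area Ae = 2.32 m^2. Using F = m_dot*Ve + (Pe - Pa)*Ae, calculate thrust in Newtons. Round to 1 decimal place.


Step 1: Momentum thrust = m_dot * Ve = 257.6 * 2380 = 613088.0 N
Step 2: Pressure thrust = (Pe - Pa) * Ae = (72 - 75295) * 2.32 = -174517.36 N
Step 3: Total thrust F = 613088.0 + -174517.36 = 438570.6 N

438570.6


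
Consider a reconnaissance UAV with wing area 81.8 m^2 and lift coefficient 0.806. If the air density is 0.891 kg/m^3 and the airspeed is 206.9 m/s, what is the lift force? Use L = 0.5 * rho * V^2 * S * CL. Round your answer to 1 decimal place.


Step 1: Calculate dynamic pressure q = 0.5 * 0.891 * 206.9^2 = 0.5 * 0.891 * 42807.61 = 19070.7903 Pa
Step 2: Multiply by wing area and lift coefficient: L = 19070.7903 * 81.8 * 0.806
Step 3: L = 1559990.6429 * 0.806 = 1257352.5 N

1257352.5


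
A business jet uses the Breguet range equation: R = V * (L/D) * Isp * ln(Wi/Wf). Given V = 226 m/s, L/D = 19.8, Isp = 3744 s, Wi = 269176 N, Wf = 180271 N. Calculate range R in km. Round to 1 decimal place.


Step 1: Coefficient = V * (L/D) * Isp = 226 * 19.8 * 3744 = 16753651.2 m
Step 2: Wi/Wf = 269176 / 180271 = 1.493174
Step 3: ln(1.493174) = 0.400904
Step 4: R = 16753651.2 * 0.400904 = 6716608.6 m = 6716.6 km

6716.6


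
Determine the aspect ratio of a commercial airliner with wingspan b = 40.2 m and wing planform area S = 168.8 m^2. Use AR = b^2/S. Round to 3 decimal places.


Step 1: b^2 = 40.2^2 = 1616.04
Step 2: AR = 1616.04 / 168.8 = 9.574

9.574


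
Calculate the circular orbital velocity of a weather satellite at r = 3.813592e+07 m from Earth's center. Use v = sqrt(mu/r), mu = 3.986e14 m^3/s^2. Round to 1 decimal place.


Step 1: mu / r = 3.986e14 / 3.813592e+07 = 10452088.215
Step 2: v = sqrt(10452088.215) = 3233.0 m/s

3233.0


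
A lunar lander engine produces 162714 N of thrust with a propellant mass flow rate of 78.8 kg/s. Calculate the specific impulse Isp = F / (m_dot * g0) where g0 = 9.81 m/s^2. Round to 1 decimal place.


Step 1: m_dot * g0 = 78.8 * 9.81 = 773.03
Step 2: Isp = 162714 / 773.03 = 210.5 s

210.5


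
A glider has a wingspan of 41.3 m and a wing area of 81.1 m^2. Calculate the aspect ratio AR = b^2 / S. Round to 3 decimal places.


Step 1: b^2 = 41.3^2 = 1705.69
Step 2: AR = 1705.69 / 81.1 = 21.032

21.032


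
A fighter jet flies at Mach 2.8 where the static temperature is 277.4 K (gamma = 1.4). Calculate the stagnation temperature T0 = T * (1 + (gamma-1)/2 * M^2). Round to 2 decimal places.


Step 1: (gamma-1)/2 = 0.2
Step 2: M^2 = 7.84
Step 3: 1 + 0.2 * 7.84 = 2.568
Step 4: T0 = 277.4 * 2.568 = 712.36 K

712.36


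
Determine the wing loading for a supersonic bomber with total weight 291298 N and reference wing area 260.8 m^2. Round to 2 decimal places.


Step 1: Wing loading = W / S = 291298 / 260.8
Step 2: Wing loading = 1116.94 N/m^2

1116.94


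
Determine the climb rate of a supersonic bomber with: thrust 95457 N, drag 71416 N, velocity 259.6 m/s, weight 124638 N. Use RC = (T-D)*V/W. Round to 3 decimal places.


Step 1: Excess thrust = T - D = 95457 - 71416 = 24041 N
Step 2: Excess power = 24041 * 259.6 = 6241043.6 W
Step 3: RC = 6241043.6 / 124638 = 50.073 m/s

50.073


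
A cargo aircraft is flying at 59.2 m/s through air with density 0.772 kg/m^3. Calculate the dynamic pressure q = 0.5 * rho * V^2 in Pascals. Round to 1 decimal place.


Step 1: V^2 = 59.2^2 = 3504.64
Step 2: q = 0.5 * 0.772 * 3504.64
Step 3: q = 1352.8 Pa

1352.8


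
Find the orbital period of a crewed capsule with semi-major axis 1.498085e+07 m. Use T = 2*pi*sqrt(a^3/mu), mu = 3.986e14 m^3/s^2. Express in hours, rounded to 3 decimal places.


Step 1: a^3 / mu = 3.362090e+21 / 3.986e14 = 8.434747e+06
Step 2: sqrt(8.434747e+06) = 2904.2636 s
Step 3: T = 2*pi * 2904.2636 = 18248.03 s
Step 4: T in hours = 18248.03 / 3600 = 5.069 hours

5.069


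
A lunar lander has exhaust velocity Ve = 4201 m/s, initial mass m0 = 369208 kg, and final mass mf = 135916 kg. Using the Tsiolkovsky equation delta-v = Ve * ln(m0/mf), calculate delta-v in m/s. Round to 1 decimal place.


Step 1: Mass ratio m0/mf = 369208 / 135916 = 2.716443
Step 2: ln(2.716443) = 0.999323
Step 3: delta-v = 4201 * 0.999323 = 4198.2 m/s

4198.2


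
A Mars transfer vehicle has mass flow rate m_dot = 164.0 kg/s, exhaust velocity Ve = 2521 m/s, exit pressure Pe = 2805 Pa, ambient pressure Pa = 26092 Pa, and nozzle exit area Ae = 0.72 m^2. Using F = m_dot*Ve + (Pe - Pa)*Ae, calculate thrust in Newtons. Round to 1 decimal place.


Step 1: Momentum thrust = m_dot * Ve = 164.0 * 2521 = 413444.0 N
Step 2: Pressure thrust = (Pe - Pa) * Ae = (2805 - 26092) * 0.72 = -16766.64 N
Step 3: Total thrust F = 413444.0 + -16766.64 = 396677.4 N

396677.4


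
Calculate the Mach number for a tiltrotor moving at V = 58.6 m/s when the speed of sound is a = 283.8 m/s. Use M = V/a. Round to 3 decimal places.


Step 1: M = V / a = 58.6 / 283.8
Step 2: M = 0.206

0.206


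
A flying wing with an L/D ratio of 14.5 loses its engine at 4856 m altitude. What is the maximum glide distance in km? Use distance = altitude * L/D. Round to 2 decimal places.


Step 1: Glide distance = altitude * L/D = 4856 * 14.5 = 70412.0 m
Step 2: Convert to km: 70412.0 / 1000 = 70.41 km

70.41


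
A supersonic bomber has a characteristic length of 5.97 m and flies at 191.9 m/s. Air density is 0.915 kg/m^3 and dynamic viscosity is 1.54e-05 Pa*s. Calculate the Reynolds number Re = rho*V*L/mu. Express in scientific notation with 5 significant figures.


Step 1: Numerator = rho * V * L = 0.915 * 191.9 * 5.97 = 1048.263345
Step 2: Re = 1048.263345 / 1.54e-05
Step 3: Re = 6.8069e+07

6.8069e+07


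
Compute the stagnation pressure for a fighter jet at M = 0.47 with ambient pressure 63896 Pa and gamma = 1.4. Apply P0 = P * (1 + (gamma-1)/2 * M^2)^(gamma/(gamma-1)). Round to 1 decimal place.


Step 1: (gamma-1)/2 * M^2 = 0.2 * 0.2209 = 0.04418
Step 2: 1 + 0.04418 = 1.04418
Step 3: Exponent gamma/(gamma-1) = 3.5
Step 4: P0 = 63896 * 1.04418^3.5 = 74334.0 Pa

74334.0


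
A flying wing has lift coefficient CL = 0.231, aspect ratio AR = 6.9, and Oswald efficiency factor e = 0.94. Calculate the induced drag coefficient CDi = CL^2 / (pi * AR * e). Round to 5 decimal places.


Step 1: CL^2 = 0.231^2 = 0.053361
Step 2: pi * AR * e = 3.14159 * 6.9 * 0.94 = 20.37637
Step 3: CDi = 0.053361 / 20.37637 = 0.00262

0.00262


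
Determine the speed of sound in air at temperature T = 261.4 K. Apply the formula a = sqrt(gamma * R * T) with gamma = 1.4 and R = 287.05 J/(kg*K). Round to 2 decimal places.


Step 1: gamma * R * T = 1.4 * 287.05 * 261.4 = 105048.818
Step 2: a = sqrt(105048.818) = 324.11 m/s

324.11


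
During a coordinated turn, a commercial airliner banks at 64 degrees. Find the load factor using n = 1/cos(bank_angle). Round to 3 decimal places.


Step 1: Convert 64 degrees to radians = 1.117011
Step 2: cos(64 deg) = 0.438371
Step 3: n = 1 / 0.438371 = 2.281

2.281


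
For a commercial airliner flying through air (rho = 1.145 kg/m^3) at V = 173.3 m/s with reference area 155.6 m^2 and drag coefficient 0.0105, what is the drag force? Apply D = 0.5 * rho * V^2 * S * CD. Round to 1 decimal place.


Step 1: Dynamic pressure q = 0.5 * 1.145 * 173.3^2 = 17193.8295 Pa
Step 2: Drag D = q * S * CD = 17193.8295 * 155.6 * 0.0105
Step 3: D = 28091.3 N

28091.3


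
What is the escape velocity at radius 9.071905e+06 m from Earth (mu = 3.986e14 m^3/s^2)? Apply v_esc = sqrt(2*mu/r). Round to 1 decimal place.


Step 1: 2*mu/r = 2 * 3.986e14 / 9.071905e+06 = 87875699.7566
Step 2: v_esc = sqrt(87875699.7566) = 9374.2 m/s

9374.2


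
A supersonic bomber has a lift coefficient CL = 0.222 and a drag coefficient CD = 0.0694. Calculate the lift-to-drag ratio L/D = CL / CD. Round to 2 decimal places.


Step 1: L/D = CL / CD = 0.222 / 0.0694
Step 2: L/D = 3.20

3.20


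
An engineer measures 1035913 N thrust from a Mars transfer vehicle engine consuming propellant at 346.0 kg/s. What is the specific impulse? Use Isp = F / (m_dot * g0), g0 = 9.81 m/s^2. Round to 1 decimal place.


Step 1: m_dot * g0 = 346.0 * 9.81 = 3394.26
Step 2: Isp = 1035913 / 3394.26 = 305.2 s

305.2


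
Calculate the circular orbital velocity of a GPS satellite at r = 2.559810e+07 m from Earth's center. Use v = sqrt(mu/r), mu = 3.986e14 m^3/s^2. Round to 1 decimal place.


Step 1: mu / r = 3.986e14 / 2.559810e+07 = 15571468.1949
Step 2: v = sqrt(15571468.1949) = 3946.1 m/s

3946.1


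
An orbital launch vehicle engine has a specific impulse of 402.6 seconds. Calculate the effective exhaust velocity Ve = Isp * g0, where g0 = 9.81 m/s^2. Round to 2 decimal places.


Step 1: Ve = Isp * g0 = 402.6 * 9.81
Step 2: Ve = 3949.51 m/s

3949.51


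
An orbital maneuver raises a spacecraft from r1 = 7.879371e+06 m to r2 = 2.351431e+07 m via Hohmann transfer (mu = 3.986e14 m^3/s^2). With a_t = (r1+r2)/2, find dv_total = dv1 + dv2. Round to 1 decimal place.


Step 1: Transfer semi-major axis a_t = (7.879371e+06 + 2.351431e+07) / 2 = 1.569684e+07 m
Step 2: v1 (circular at r1) = sqrt(mu/r1) = 7112.51 m/s
Step 3: v_t1 = sqrt(mu*(2/r1 - 1/a_t)) = 8705.28 m/s
Step 4: dv1 = |8705.28 - 7112.51| = 1592.77 m/s
Step 5: v2 (circular at r2) = 4117.21 m/s, v_t2 = 2917.04 m/s
Step 6: dv2 = |4117.21 - 2917.04| = 1200.17 m/s
Step 7: Total delta-v = 1592.77 + 1200.17 = 2792.9 m/s

2792.9


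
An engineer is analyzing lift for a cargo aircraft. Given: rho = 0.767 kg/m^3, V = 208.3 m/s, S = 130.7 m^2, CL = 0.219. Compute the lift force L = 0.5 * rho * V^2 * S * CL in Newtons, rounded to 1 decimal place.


Step 1: Calculate dynamic pressure q = 0.5 * 0.767 * 208.3^2 = 0.5 * 0.767 * 43388.89 = 16639.6393 Pa
Step 2: Multiply by wing area and lift coefficient: L = 16639.6393 * 130.7 * 0.219
Step 3: L = 2174800.8585 * 0.219 = 476281.4 N

476281.4


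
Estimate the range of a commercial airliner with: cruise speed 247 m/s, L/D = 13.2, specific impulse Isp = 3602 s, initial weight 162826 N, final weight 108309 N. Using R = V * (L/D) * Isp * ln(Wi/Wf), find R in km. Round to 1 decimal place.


Step 1: Coefficient = V * (L/D) * Isp = 247 * 13.2 * 3602 = 11743960.8 m
Step 2: Wi/Wf = 162826 / 108309 = 1.503347
Step 3: ln(1.503347) = 0.407694
Step 4: R = 11743960.8 * 0.407694 = 4787941.1 m = 4787.9 km

4787.9
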